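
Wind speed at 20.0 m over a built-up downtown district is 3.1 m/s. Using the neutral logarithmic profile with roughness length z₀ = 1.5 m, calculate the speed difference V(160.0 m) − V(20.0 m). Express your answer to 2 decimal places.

Log law: V₂ = V₁ · ln(z₂/z₀)/ln(z₁/z₀) = 3.1 × 4.6697/2.5903 = 5.5887 m/s
ΔV = 5.5887 − 3.1 = 2.4887 m/s

2.49 m/s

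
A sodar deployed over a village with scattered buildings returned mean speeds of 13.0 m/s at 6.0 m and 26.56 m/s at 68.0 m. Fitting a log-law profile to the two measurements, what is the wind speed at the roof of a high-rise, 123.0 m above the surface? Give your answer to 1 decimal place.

Log law: V ∝ ln(z/z₀). From the pair, with r = V₁/V₂ = 0.48946,
ln z₀ = (ln z₁ − r·ln z₂)/(1 − r) = (1.7918 − 0.48946×4.2195)/0.51054 = -0.5357 → z₀ = 0.5852 m
V₃ = V₁ · ln(z₃/z₀)/ln(z₁/z₀) = 13.0 × 5.3479/2.3275 = 29.8703 m/s

29.9 m/s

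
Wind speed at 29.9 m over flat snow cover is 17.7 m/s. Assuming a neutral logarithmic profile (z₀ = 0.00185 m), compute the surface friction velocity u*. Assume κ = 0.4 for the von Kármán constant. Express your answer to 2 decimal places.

u* ≈ 0.73 m/s

Log law: V(z) = (u*/κ) · ln(z/z₀) ⇒ u* = κ · V / ln(z/z₀)
u* = 0.4 × 17.7 / ln(29.9/0.00185) = 0.4 × 17.7 / 9.6904
   = 7.0800 / 9.6904 = 0.7306 m/s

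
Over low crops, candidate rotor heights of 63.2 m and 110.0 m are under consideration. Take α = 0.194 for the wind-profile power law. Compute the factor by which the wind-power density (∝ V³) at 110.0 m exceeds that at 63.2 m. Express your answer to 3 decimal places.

Speed ratio: V_B/V_A = (z_B/z_A)^α = (110.0/63.2)^0.194 = (1.7405)^0.194 = 1.11350
Power-density ratio: P_B/P_A = (V_B/V_A)³ = (1.11350)³ = 1.38062

1.381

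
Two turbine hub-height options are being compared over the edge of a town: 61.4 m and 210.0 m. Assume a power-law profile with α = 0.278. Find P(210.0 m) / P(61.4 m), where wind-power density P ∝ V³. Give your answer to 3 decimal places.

2.789

Speed ratio: V_B/V_A = (z_B/z_A)^α = (210.0/61.4)^0.278 = (3.4202)^0.278 = 1.40756
Power-density ratio: P_B/P_A = (V_B/V_A)³ = (1.40756)³ = 2.78868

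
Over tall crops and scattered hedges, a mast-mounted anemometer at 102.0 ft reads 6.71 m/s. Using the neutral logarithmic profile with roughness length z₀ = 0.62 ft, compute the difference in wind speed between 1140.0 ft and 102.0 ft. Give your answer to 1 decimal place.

Log law: V₂ = V₁ · ln(z₂/z₀)/ln(z₁/z₀) = 6.71 × 7.5168/5.1030 = 9.8839 m/s
ΔV = 9.8839 − 6.71 = 3.1739 m/s

3.2 m/s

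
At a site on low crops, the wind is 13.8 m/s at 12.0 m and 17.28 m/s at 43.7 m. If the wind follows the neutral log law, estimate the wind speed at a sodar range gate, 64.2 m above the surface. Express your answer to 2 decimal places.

18.32 m/s

Log law: V ∝ ln(z/z₀). From the pair, with r = V₁/V₂ = 0.79861,
ln z₀ = (ln z₁ − r·ln z₂)/(1 − r) = (2.4849 − 0.79861×3.7773)/0.20139 = -2.6403 → z₀ = 0.07134 m
V₃ = V₁ · ln(z₃/z₀)/ln(z₁/z₀) = 13.8 × 6.8023/5.1252 = 18.3157 m/s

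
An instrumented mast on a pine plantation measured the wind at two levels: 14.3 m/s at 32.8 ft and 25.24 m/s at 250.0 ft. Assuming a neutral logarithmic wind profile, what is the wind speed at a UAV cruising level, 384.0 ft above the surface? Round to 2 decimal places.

27.55 m/s

Log law: V ∝ ln(z/z₀). From the pair, with r = V₁/V₂ = 0.56656,
ln z₀ = (ln z₁ − r·ln z₂)/(1 − r) = (3.4904 − 0.56656×5.5215)/0.43344 = 0.8356 → z₀ = 2.306 ft
V₃ = V₁ · ln(z₃/z₀)/ln(z₁/z₀) = 14.3 × 5.1150/2.6548 = 27.5518 m/s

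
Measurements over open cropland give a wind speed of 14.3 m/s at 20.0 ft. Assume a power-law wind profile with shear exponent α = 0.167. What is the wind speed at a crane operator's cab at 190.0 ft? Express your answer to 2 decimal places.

Power-law profile: V₂ = V₁ · (z₂/z₁)^α
V₂ = 14.3 × (190.0/20.0)^0.167 = 14.3 × (9.5000)^0.167
    = 14.3 × 1.4564 = 20.8265 m/s

20.83 m/s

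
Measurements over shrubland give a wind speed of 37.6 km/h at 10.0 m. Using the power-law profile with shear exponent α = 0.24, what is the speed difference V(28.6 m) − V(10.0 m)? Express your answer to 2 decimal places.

Power law: V₂ = V₁ · (z₂/z₁)^α = 37.6 × (2.8600)^0.24 = 48.3856 km/h
ΔV = 48.3856 − 37.6 = 10.7856 km/h

10.79 km/h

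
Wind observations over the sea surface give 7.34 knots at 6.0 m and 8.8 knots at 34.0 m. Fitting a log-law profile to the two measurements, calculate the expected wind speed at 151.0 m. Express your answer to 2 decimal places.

Log law: V ∝ ln(z/z₀). From the pair, with r = V₁/V₂ = 0.83409,
ln z₀ = (ln z₁ − r·ln z₂)/(1 − r) = (1.7918 − 0.83409×3.5264)/0.16591 = -6.9288 → z₀ = 0.0009792 m
V₃ = V₁ · ln(z₃/z₀)/ln(z₁/z₀) = 7.34 × 11.9460/8.7205 = 10.0549 knots

10.05 knots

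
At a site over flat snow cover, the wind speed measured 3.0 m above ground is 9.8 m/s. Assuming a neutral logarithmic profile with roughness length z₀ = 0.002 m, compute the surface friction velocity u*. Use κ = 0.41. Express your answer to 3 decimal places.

u* ≈ 0.549 m/s

Log law: V(z) = (u*/κ) · ln(z/z₀) ⇒ u* = κ · V / ln(z/z₀)
u* = 0.41 × 9.8 / ln(3.0/0.002) = 0.41 × 9.8 / 7.3132
   = 4.0180 / 7.3132 = 0.5494 m/s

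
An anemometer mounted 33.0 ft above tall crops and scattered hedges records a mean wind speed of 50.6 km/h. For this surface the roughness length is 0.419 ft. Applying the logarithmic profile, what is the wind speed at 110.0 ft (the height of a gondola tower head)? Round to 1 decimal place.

Log law: V(z) ∝ ln(z/z₀), so V₂/V₁ = ln(z₂/z₀) / ln(z₁/z₀).
ln(110.0/0.419) = 5.5704, ln(33.0/0.419) = 4.3664
V₂ = 50.6 × 5.5704/4.3664 = 50.6 × 1.2757 = 64.5523 km/h

64.6 km/h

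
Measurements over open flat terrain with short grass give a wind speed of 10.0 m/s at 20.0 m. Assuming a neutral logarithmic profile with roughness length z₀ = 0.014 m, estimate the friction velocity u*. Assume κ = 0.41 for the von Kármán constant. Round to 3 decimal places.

Log law: V(z) = (u*/κ) · ln(z/z₀) ⇒ u* = κ · V / ln(z/z₀)
u* = 0.41 × 10.0 / ln(20.0/0.014) = 0.41 × 10.0 / 7.2644
   = 4.1000 / 7.2644 = 0.5644 m/s

u* ≈ 0.564 m/s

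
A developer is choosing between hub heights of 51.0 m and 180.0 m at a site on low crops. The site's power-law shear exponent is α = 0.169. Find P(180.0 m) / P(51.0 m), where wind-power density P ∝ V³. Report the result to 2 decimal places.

Speed ratio: V_B/V_A = (z_B/z_A)^α = (180.0/51.0)^0.169 = (3.5294)^0.169 = 1.23755
Power-density ratio: P_B/P_A = (V_B/V_A)³ = (1.23755)³ = 1.89533

1.90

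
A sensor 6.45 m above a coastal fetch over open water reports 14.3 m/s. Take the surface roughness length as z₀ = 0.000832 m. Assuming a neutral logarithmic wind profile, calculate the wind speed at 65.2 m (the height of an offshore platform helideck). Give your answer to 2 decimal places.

Log law: V(z) ∝ ln(z/z₀), so V₂/V₁ = ln(z₂/z₀) / ln(z₁/z₀).
ln(65.2/0.000832) = 11.2691, ln(6.45/0.000832) = 8.9558
V₂ = 14.3 × 11.2691/8.9558 = 14.3 × 1.2583 = 17.9939 m/s

17.99 m/s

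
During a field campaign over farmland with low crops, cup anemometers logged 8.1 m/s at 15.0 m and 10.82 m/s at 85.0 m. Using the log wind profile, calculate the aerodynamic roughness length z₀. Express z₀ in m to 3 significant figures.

z₀ ≈ 0.0856 m

Log law: V(z) ∝ ln(z/z₀). With r = V₁/V₂ = 8.1/10.82 = 0.74861,
r · ln(z₂/z₀) = ln(z₁/z₀) ⇒ ln z₀ = (ln z₁ − r·ln z₂)/(1 − r)
ln z₀ = (2.70805 − 0.74861×4.44265) / 0.25139 = -2.4575
z₀ = exp(-2.4575) = 0.08565 m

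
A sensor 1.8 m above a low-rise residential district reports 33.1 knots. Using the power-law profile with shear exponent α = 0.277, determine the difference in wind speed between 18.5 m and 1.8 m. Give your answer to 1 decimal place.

Power law: V₂ = V₁ · (z₂/z₁)^α = 33.1 × (10.2778)^0.277 = 63.1138 knots
ΔV = 63.1138 − 33.1 = 30.0138 knots

30.0 knots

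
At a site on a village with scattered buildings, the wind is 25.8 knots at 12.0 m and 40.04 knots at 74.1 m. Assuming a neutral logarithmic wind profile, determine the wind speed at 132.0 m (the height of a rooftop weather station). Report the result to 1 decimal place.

Log law: V ∝ ln(z/z₀). From the pair, with r = V₁/V₂ = 0.64436,
ln z₀ = (ln z₁ − r·ln z₂)/(1 − r) = (2.4849 − 0.64436×4.3054)/0.35564 = -0.8135 → z₀ = 0.4433 m
V₃ = V₁ · ln(z₃/z₀)/ln(z₁/z₀) = 25.8 × 5.6963/3.2984 = 44.5563 knots

44.6 knots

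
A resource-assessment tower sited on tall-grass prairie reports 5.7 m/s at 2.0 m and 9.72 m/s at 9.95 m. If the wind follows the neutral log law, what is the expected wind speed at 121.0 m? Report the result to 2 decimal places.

Log law: V ∝ ln(z/z₀). From the pair, with r = V₁/V₂ = 0.58642,
ln z₀ = (ln z₁ − r·ln z₂)/(1 − r) = (0.6931 − 0.58642×2.2976)/0.41358 = -1.5818 → z₀ = 0.2056 m
V₃ = V₁ · ln(z₃/z₀)/ln(z₁/z₀) = 5.7 × 6.3776/2.2749 = 15.9795 m/s

15.98 m/s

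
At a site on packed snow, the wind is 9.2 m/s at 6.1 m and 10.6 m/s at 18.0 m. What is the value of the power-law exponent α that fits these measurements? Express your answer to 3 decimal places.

Power law: V₂/V₁ = (z₂/z₁)^α ⇒ α = ln(V₂/V₁) / ln(z₂/z₁)
α = ln(10.6/9.2) / ln(18.0/6.1) = ln(1.1522) / ln(2.9508)
  = 0.14165 / 1.08208 = 0.13091

α ≈ 0.131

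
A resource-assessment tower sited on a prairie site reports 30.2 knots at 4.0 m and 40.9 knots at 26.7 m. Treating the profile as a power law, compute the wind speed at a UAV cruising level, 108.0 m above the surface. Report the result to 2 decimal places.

51.13 knots

First find α: α = ln(V₂/V₁)/ln(z₂/z₁) = ln(40.9/30.2)/ln(26.7/4.0) = 0.30329/1.89837 = 0.1598
Extrapolate from 26.7 m to 108.0 m: V₃ = 40.9 × (108.0/26.7)^0.1598 = 40.9 × 1.2501 = 51.1311 knots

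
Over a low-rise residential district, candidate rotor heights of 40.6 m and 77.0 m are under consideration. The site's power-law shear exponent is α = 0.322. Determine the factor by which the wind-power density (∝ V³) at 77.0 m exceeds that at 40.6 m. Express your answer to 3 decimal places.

1.856

Speed ratio: V_B/V_A = (z_B/z_A)^α = (77.0/40.6)^0.322 = (1.8966)^0.322 = 1.22887
Power-density ratio: P_B/P_A = (V_B/V_A)³ = (1.22887)³ = 1.85573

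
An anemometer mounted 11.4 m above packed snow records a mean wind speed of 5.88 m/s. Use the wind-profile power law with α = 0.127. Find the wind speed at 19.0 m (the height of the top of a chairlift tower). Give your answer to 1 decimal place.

6.3 m/s

Power-law profile: V₂ = V₁ · (z₂/z₁)^α
V₂ = 5.88 × (19.0/11.4)^0.127 = 5.88 × (1.6667)^0.127
    = 5.88 × 1.0670 = 6.2741 m/s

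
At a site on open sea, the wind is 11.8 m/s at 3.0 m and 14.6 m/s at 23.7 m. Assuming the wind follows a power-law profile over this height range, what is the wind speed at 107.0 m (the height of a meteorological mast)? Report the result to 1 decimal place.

First find α: α = ln(V₂/V₁)/ln(z₂/z₁) = ln(14.6/11.8)/ln(23.7/3.0) = 0.21292/2.06686 = 0.1030
Extrapolate from 23.7 m to 107.0 m: V₃ = 14.6 × (107.0/23.7)^0.1030 = 14.6 × 1.1680 = 17.0526 m/s

17.1 m/s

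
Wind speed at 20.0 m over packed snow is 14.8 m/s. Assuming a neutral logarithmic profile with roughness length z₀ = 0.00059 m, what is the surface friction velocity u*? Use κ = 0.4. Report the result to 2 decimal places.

Log law: V(z) = (u*/κ) · ln(z/z₀) ⇒ u* = κ · V / ln(z/z₀)
u* = 0.4 × 14.8 / ln(20.0/0.00059) = 0.4 × 14.8 / 10.4311
   = 5.9200 / 10.4311 = 0.5675 m/s

u* ≈ 0.57 m/s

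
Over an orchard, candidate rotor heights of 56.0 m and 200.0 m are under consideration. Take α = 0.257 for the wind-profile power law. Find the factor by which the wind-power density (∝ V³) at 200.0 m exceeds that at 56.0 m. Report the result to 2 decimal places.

Speed ratio: V_B/V_A = (z_B/z_A)^α = (200.0/56.0)^0.257 = (3.5714)^0.257 = 1.38701
Power-density ratio: P_B/P_A = (V_B/V_A)³ = (1.38701)³ = 2.66834

2.67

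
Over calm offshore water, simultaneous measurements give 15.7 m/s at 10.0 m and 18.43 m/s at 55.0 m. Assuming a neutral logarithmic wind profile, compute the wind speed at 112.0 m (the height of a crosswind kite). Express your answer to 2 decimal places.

Log law: V ∝ ln(z/z₀). From the pair, with r = V₁/V₂ = 0.85187,
ln z₀ = (ln z₁ − r·ln z₂)/(1 − r) = (2.3026 − 0.85187×4.0073)/0.14813 = -7.5013 → z₀ = 0.0005524 m
V₃ = V₁ · ln(z₃/z₀)/ln(z₁/z₀) = 15.7 × 12.2198/9.8039 = 19.5689 m/s

19.57 m/s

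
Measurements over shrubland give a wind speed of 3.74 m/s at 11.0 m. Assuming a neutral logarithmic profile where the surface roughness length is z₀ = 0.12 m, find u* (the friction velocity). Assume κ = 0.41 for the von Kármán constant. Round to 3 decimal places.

Log law: V(z) = (u*/κ) · ln(z/z₀) ⇒ u* = κ · V / ln(z/z₀)
u* = 0.41 × 3.74 / ln(11.0/0.12) = 0.41 × 3.74 / 4.5182
   = 1.5334 / 4.5182 = 0.3394 m/s

u* ≈ 0.339 m/s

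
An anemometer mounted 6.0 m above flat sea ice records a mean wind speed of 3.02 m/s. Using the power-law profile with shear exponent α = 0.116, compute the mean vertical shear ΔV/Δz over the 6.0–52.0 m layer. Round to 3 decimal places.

Power law: V₂ = V₁ · (z₂/z₁)^α = 3.02 × (8.6667)^0.116 = 3.8797 m/s
ΔV/Δz = (3.8797 − 3.02)/(52.0 − 6.0) = 0.8597/46.0000 = 0.01869 m/s/m

0.019 m/s/m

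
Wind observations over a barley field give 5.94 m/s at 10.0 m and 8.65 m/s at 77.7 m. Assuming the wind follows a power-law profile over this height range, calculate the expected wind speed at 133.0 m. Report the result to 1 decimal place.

First find α: α = ln(V₂/V₁)/ln(z₂/z₁) = ln(8.65/5.94)/ln(77.7/10.0) = 0.37585/2.05027 = 0.1833
Extrapolate from 77.7 m to 133.0 m: V₃ = 8.65 × (133.0/77.7)^0.1833 = 8.65 × 1.1035 = 9.5457 m/s

9.5 m/s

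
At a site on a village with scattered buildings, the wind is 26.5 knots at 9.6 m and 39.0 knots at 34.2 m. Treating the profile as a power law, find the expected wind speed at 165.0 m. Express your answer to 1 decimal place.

First find α: α = ln(V₂/V₁)/ln(z₂/z₁) = ln(39.0/26.5)/ln(34.2/9.6) = 0.38642/1.27046 = 0.3042
Extrapolate from 34.2 m to 165.0 m: V₃ = 39.0 × (165.0/34.2)^0.3042 = 39.0 × 1.6139 = 62.9421 knots

62.9 knots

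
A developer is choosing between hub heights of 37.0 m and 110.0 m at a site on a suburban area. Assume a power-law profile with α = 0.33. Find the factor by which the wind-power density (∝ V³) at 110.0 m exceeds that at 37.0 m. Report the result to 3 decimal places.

Speed ratio: V_B/V_A = (z_B/z_A)^α = (110.0/37.0)^0.33 = (2.9730)^0.33 = 1.43269
Power-density ratio: P_B/P_A = (V_B/V_A)³ = (1.43269)³ = 2.94076

2.941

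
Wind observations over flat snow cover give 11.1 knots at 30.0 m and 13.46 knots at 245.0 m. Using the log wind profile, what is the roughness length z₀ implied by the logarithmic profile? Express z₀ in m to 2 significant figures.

Log law: V(z) ∝ ln(z/z₀). With r = V₁/V₂ = 11.1/13.46 = 0.82467,
r · ln(z₂/z₀) = ln(z₁/z₀) ⇒ ln z₀ = (ln z₁ − r·ln z₂)/(1 − r)
ln z₀ = (3.40120 − 0.82467×5.50126) / 0.17533 = -6.4762
z₀ = exp(-6.4762) = 0.001540 m

z₀ ≈ 0.0015 m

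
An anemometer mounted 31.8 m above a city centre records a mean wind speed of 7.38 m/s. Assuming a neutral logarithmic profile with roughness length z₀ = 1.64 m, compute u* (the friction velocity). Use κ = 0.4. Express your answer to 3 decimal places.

Log law: V(z) = (u*/κ) · ln(z/z₀) ⇒ u* = κ · V / ln(z/z₀)
u* = 0.4 × 7.38 / ln(31.8/1.64) = 0.4 × 7.38 / 2.9648
   = 2.9520 / 2.9648 = 0.9957 m/s

u* ≈ 0.996 m/s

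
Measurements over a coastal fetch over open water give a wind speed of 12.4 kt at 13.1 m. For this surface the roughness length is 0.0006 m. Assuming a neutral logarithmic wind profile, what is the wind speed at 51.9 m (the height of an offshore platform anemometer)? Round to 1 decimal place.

14.1 kt

Log law: V(z) ∝ ln(z/z₀), so V₂/V₁ = ln(z₂/z₀) / ln(z₁/z₀).
ln(51.9/0.0006) = 11.3679, ln(13.1/0.0006) = 9.9912
V₂ = 12.4 × 11.3679/9.9912 = 12.4 × 1.1378 = 14.1086 kt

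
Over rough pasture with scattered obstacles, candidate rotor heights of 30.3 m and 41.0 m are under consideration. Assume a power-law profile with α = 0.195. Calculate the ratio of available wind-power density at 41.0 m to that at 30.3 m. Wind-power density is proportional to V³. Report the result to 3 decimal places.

1.194

Speed ratio: V_B/V_A = (z_B/z_A)^α = (41.0/30.3)^0.195 = (1.3531)^0.195 = 1.06075
Power-density ratio: P_B/P_A = (V_B/V_A)³ = (1.06075)³ = 1.19353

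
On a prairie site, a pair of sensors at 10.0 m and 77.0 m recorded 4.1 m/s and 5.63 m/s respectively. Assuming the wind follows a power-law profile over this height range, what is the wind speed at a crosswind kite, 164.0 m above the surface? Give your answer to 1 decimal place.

First find α: α = ln(V₂/V₁)/ln(z₂/z₁) = ln(5.63/4.1)/ln(77.0/10.0) = 0.31712/2.04122 = 0.1554
Extrapolate from 77.0 m to 164.0 m: V₃ = 5.63 × (164.0/77.0)^0.1554 = 5.63 × 1.1246 = 6.3317 m/s

6.3 m/s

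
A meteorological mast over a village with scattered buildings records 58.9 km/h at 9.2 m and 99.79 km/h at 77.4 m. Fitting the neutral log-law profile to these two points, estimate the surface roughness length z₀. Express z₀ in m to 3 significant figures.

z₀ ≈ 0.428 m

Log law: V(z) ∝ ln(z/z₀). With r = V₁/V₂ = 58.9/99.79 = 0.59024,
r · ln(z₂/z₀) = ln(z₁/z₀) ⇒ ln z₀ = (ln z₁ − r·ln z₂)/(1 − r)
ln z₀ = (2.21920 − 0.59024×4.34899) / 0.40976 = -0.8486
z₀ = exp(-0.8486) = 0.4280 m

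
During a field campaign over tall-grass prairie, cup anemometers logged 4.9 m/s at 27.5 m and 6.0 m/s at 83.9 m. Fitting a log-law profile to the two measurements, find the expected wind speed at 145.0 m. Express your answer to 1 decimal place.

6.5 m/s

Log law: V ∝ ln(z/z₀). From the pair, with r = V₁/V₂ = 0.81667,
ln z₀ = (ln z₁ − r·ln z₂)/(1 − r) = (3.3142 − 0.81667×4.4296)/0.18333 = -1.6546 → z₀ = 0.1912 m
V₃ = V₁ · ln(z₃/z₀)/ln(z₁/z₀) = 4.9 × 6.6313/4.9688 = 6.5395 m/s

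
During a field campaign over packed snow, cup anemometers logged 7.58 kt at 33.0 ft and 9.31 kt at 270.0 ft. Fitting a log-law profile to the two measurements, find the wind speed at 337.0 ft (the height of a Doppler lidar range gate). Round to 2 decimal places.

9.49 kt

Log law: V ∝ ln(z/z₀). From the pair, with r = V₁/V₂ = 0.81418,
ln z₀ = (ln z₁ − r·ln z₂)/(1 − r) = (3.4965 − 0.81418×5.5984)/0.18582 = -5.7130 → z₀ = 0.003303 ft
V₃ = V₁ · ln(z₃/z₀)/ln(z₁/z₀) = 7.58 × 11.5331/9.2095 = 9.4924 kt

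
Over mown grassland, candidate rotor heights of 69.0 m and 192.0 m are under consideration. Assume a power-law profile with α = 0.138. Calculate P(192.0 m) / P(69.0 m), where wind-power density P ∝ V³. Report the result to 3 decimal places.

1.528

Speed ratio: V_B/V_A = (z_B/z_A)^α = (192.0/69.0)^0.138 = (2.7826)^0.138 = 1.15169
Power-density ratio: P_B/P_A = (V_B/V_A)³ = (1.15169)³ = 1.52758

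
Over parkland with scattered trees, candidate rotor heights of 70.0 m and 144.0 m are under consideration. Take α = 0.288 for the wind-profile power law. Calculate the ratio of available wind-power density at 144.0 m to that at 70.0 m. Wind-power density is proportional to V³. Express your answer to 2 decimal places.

1.86

Speed ratio: V_B/V_A = (z_B/z_A)^α = (144.0/70.0)^0.288 = (2.0571)^0.288 = 1.23089
Power-density ratio: P_B/P_A = (V_B/V_A)³ = (1.23089)³ = 1.86492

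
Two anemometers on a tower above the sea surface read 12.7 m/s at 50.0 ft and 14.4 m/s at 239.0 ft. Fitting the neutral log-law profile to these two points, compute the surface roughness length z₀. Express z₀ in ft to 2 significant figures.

z₀ ≈ 0.00042 ft

Log law: V(z) ∝ ln(z/z₀). With r = V₁/V₂ = 12.7/14.4 = 0.88194,
r · ln(z₂/z₀) = ln(z₁/z₀) ⇒ ln z₀ = (ln z₁ − r·ln z₂)/(1 − r)
ln z₀ = (3.91202 − 0.88194×5.47646) / 0.11806 = -7.7753
z₀ = exp(-7.7753) = 0.0004200 ft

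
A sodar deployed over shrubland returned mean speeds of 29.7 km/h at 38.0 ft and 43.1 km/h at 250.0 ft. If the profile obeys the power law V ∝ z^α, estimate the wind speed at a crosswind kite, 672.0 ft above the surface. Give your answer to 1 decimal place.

First find α: α = ln(V₂/V₁)/ln(z₂/z₁) = ln(43.1/29.7)/ln(250.0/38.0) = 0.37238/1.88387 = 0.1977
Extrapolate from 250.0 ft to 672.0 ft: V₃ = 43.1 × (672.0/250.0)^0.1977 = 43.1 × 1.2159 = 52.4035 km/h

52.4 km/h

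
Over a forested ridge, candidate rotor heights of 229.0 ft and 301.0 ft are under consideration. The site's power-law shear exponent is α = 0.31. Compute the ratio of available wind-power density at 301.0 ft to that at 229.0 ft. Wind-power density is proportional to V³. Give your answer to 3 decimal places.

Speed ratio: V_B/V_A = (z_B/z_A)^α = (301.0/229.0)^0.31 = (1.3144)^0.31 = 1.08845
Power-density ratio: P_B/P_A = (V_B/V_A)³ = (1.08845)³ = 1.28950

1.289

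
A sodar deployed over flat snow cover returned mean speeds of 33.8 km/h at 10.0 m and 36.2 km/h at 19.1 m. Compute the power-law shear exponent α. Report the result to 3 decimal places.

Power law: V₂/V₁ = (z₂/z₁)^α ⇒ α = ln(V₂/V₁) / ln(z₂/z₁)
α = ln(36.2/33.8) / ln(19.1/10.0) = ln(1.0710) / ln(1.9100)
  = 0.06860 / 0.64710 = 0.10601

α ≈ 0.106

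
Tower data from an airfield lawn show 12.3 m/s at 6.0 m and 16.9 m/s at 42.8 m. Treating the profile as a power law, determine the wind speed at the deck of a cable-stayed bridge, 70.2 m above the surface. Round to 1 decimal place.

18.3 m/s

First find α: α = ln(V₂/V₁)/ln(z₂/z₁) = ln(16.9/12.3)/ln(42.8/6.0) = 0.31771/1.96478 = 0.1617
Extrapolate from 42.8 m to 70.2 m: V₃ = 16.9 × (70.2/42.8)^0.1617 = 16.9 × 1.0833 = 18.3078 m/s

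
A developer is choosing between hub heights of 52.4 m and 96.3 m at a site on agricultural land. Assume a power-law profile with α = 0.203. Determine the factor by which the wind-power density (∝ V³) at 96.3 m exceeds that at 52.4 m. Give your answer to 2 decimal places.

1.45

Speed ratio: V_B/V_A = (z_B/z_A)^α = (96.3/52.4)^0.203 = (1.8378)^0.203 = 1.13149
Power-density ratio: P_B/P_A = (V_B/V_A)³ = (1.13149)³ = 1.44862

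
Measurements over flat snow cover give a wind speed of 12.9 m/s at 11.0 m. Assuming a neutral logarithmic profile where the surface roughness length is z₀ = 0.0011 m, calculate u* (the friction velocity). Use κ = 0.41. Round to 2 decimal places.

Log law: V(z) = (u*/κ) · ln(z/z₀) ⇒ u* = κ · V / ln(z/z₀)
u* = 0.41 × 12.9 / ln(11.0/0.0011) = 0.41 × 12.9 / 9.2103
   = 5.2890 / 9.2103 = 0.5742 m/s

u* ≈ 0.57 m/s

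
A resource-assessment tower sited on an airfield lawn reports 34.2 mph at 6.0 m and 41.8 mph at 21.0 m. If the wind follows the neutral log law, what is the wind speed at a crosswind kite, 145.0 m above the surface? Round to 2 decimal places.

Log law: V ∝ ln(z/z₀). From the pair, with r = V₁/V₂ = 0.81818,
ln z₀ = (ln z₁ − r·ln z₂)/(1 − r) = (1.7918 − 0.81818×3.0445)/0.18182 = -3.8457 → z₀ = 0.02137 m
V₃ = V₁ · ln(z₃/z₀)/ln(z₁/z₀) = 34.2 × 8.8224/5.6374 = 53.5219 mph

53.52 mph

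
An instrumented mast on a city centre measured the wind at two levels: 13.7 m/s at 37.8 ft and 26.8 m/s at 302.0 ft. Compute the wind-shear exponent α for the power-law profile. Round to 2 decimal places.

α ≈ 0.32

Power law: V₂/V₁ = (z₂/z₁)^α ⇒ α = ln(V₂/V₁) / ln(z₂/z₁)
α = ln(26.8/13.7) / ln(302.0/37.8) = ln(1.9562) / ln(7.9894)
  = 0.67101 / 2.07812 = 0.32289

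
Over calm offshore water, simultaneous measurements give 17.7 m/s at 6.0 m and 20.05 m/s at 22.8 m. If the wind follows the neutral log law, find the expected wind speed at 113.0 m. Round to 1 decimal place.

Log law: V ∝ ln(z/z₀). From the pair, with r = V₁/V₂ = 0.88279,
ln z₀ = (ln z₁ − r·ln z₂)/(1 − r) = (1.7918 − 0.88279×3.1268)/0.11721 = -8.2634 → z₀ = 0.0002578 m
V₃ = V₁ · ln(z₃/z₀)/ln(z₁/z₀) = 17.7 × 12.9907/10.0551 = 22.8676 m/s

22.9 m/s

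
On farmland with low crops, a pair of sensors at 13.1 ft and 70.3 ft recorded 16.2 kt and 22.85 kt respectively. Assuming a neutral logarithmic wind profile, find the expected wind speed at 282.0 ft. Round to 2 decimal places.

Log law: V ∝ ln(z/z₀). From the pair, with r = V₁/V₂ = 0.70897,
ln z₀ = (ln z₁ − r·ln z₂)/(1 − r) = (2.5726 − 0.70897×4.2528)/0.29103 = -1.5204 → z₀ = 0.2186 ft
V₃ = V₁ · ln(z₃/z₀)/ln(z₁/z₀) = 16.2 × 7.1623/4.0930 = 28.3481 kt

28.35 kt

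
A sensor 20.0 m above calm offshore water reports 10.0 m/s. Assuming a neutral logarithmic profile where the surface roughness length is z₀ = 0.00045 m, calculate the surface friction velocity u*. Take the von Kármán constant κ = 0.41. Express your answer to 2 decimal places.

Log law: V(z) = (u*/κ) · ln(z/z₀) ⇒ u* = κ · V / ln(z/z₀)
u* = 0.41 × 10.0 / ln(20.0/0.00045) = 0.41 × 10.0 / 10.7020
   = 4.1000 / 10.7020 = 0.3831 m/s

u* ≈ 0.38 m/s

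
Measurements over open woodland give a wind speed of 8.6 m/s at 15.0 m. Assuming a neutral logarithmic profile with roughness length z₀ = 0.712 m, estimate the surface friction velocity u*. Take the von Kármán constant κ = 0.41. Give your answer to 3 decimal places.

Log law: V(z) = (u*/κ) · ln(z/z₀) ⇒ u* = κ · V / ln(z/z₀)
u* = 0.41 × 8.6 / ln(15.0/0.712) = 0.41 × 8.6 / 3.0477
   = 3.5260 / 3.0477 = 1.1569 m/s

u* ≈ 1.157 m/s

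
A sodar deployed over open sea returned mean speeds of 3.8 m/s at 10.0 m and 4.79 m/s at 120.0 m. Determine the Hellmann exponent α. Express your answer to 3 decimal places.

Power law: V₂/V₁ = (z₂/z₁)^α ⇒ α = ln(V₂/V₁) / ln(z₂/z₁)
α = ln(4.79/3.8) / ln(120.0/10.0) = ln(1.2605) / ln(12.0000)
  = 0.23153 / 2.48491 = 0.09317

α ≈ 0.093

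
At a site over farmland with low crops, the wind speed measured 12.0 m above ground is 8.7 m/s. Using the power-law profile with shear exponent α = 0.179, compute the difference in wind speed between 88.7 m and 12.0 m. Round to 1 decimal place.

3.7 m/s

Power law: V₂ = V₁ · (z₂/z₁)^α = 8.7 × (7.3917)^0.179 = 12.4458 m/s
ΔV = 12.4458 − 8.7 = 3.7458 m/s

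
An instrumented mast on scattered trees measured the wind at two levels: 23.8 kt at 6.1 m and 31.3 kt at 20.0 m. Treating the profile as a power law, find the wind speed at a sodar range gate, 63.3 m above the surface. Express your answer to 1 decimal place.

First find α: α = ln(V₂/V₁)/ln(z₂/z₁) = ln(31.3/23.8)/ln(20.0/6.1) = 0.27393/1.18744 = 0.2307
Extrapolate from 20.0 m to 63.3 m: V₃ = 31.3 × (63.3/20.0)^0.2307 = 31.3 × 1.3045 = 40.8297 kt

40.8 kt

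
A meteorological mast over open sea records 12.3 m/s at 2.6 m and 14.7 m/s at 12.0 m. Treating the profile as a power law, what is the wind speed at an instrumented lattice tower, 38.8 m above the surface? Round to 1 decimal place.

First find α: α = ln(V₂/V₁)/ln(z₂/z₁) = ln(14.7/12.3)/ln(12.0/2.6) = 0.17825/1.52940 = 0.1165
Extrapolate from 12.0 m to 38.8 m: V₃ = 14.7 × (38.8/12.0)^0.1165 = 14.7 × 1.1466 = 16.8545 m/s

16.9 m/s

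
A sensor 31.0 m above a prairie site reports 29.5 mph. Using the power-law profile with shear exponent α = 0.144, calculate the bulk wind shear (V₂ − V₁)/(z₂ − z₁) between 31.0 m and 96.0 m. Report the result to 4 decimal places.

0.0802 mph/m

Power law: V₂ = V₁ · (z₂/z₁)^α = 29.5 × (3.0968)^0.144 = 34.7147 mph
ΔV/Δz = (34.7147 − 29.5)/(96.0 − 31.0) = 5.2147/65.0000 = 0.08023 mph/m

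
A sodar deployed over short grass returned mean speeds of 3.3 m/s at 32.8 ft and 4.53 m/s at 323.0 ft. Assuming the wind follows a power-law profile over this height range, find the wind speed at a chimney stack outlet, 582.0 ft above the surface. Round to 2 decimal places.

4.91 m/s

First find α: α = ln(V₂/V₁)/ln(z₂/z₁) = ln(4.53/3.3)/ln(323.0/32.8) = 0.31680/2.28722 = 0.1385
Extrapolate from 323.0 ft to 582.0 ft: V₃ = 4.53 × (582.0/323.0)^0.1385 = 4.53 × 1.0850 = 4.9149 m/s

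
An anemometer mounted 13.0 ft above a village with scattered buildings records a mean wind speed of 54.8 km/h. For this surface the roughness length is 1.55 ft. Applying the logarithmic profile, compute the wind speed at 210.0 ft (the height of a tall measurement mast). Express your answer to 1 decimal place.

126.5 km/h

Log law: V(z) ∝ ln(z/z₀), so V₂/V₁ = ln(z₂/z₀) / ln(z₁/z₀).
ln(210.0/1.55) = 4.9089, ln(13.0/1.55) = 2.1267
V₂ = 54.8 × 4.9089/2.1267 = 54.8 × 2.3082 = 126.4898 km/h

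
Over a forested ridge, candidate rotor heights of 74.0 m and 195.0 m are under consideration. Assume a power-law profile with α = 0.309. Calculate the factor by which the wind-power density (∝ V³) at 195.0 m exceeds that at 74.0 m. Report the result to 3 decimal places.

Speed ratio: V_B/V_A = (z_B/z_A)^α = (195.0/74.0)^0.309 = (2.6351)^0.309 = 1.34905
Power-density ratio: P_B/P_A = (V_B/V_A)³ = (1.34905)³ = 2.45519

2.455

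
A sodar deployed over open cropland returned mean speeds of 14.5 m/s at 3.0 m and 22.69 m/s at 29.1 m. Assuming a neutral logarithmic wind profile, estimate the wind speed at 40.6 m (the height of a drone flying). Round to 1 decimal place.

23.9 m/s

Log law: V ∝ ln(z/z₀). From the pair, with r = V₁/V₂ = 0.63905,
ln z₀ = (ln z₁ − r·ln z₂)/(1 − r) = (1.0986 − 0.63905×3.3707)/0.36095 = -2.9241 → z₀ = 0.05371 m
V₃ = V₁ · ln(z₃/z₀)/ln(z₁/z₀) = 14.5 × 6.6278/4.0227 = 23.8904 m/s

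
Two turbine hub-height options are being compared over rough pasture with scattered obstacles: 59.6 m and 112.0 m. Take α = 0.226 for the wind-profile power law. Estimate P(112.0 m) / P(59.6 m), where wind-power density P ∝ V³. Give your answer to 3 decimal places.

Speed ratio: V_B/V_A = (z_B/z_A)^α = (112.0/59.6)^0.226 = (1.8792)^0.226 = 1.15323
Power-density ratio: P_B/P_A = (V_B/V_A)³ = (1.15323)³ = 1.53374

1.534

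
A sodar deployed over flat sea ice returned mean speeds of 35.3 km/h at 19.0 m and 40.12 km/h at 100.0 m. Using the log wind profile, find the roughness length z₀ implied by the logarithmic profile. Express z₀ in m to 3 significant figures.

Log law: V(z) ∝ ln(z/z₀). With r = V₁/V₂ = 35.3/40.12 = 0.87986,
r · ln(z₂/z₀) = ln(z₁/z₀) ⇒ ln z₀ = (ln z₁ − r·ln z₂)/(1 − r)
ln z₀ = (2.94444 − 0.87986×4.60517) / 0.12014 = -9.2182
z₀ = exp(-9.2182) = 0.00009922 m

z₀ ≈ 0.0000992 m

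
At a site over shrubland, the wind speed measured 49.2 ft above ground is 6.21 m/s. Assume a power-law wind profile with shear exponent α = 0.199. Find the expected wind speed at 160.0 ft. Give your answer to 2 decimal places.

Power-law profile: V₂ = V₁ · (z₂/z₁)^α
V₂ = 6.21 × (160.0/49.2)^0.199 = 6.21 × (3.2520)^0.199
    = 6.21 × 1.2645 = 7.8525 m/s

7.85 m/s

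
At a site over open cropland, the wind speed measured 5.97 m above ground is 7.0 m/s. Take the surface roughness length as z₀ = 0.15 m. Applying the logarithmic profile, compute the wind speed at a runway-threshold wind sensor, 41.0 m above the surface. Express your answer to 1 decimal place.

10.7 m/s

Log law: V(z) ∝ ln(z/z₀), so V₂/V₁ = ln(z₂/z₀) / ln(z₁/z₀).
ln(41.0/0.15) = 5.6107, ln(5.97/0.15) = 3.6839
V₂ = 7.0 × 5.6107/3.6839 = 7.0 × 1.5230 = 10.6613 m/s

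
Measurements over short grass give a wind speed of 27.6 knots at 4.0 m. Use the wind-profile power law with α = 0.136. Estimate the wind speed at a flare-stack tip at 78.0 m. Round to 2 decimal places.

41.34 knots

Power-law profile: V₂ = V₁ · (z₂/z₁)^α
V₂ = 27.6 × (78.0/4.0)^0.136 = 27.6 × (19.5000)^0.136
    = 27.6 × 1.4978 = 41.3384 knots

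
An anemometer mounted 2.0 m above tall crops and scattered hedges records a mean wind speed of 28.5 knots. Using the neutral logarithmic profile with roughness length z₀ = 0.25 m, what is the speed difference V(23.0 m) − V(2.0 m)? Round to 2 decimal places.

Log law: V₂ = V₁ · ln(z₂/z₀)/ln(z₁/z₀) = 28.5 × 4.5218/2.0794 = 61.9738 knots
ΔV = 61.9738 − 28.5 = 33.4738 knots

33.47 knots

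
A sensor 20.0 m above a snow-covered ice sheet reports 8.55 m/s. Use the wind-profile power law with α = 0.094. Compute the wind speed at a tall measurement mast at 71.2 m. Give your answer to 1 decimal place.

Power-law profile: V₂ = V₁ · (z₂/z₁)^α
V₂ = 8.55 × (71.2/20.0)^0.094 = 8.55 × (3.5600)^0.094
    = 8.55 × 1.1268 = 9.6339 m/s

9.6 m/s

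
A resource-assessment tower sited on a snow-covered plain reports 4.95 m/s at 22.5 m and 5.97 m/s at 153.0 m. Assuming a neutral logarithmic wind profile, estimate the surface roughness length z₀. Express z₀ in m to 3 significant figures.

Log law: V(z) ∝ ln(z/z₀). With r = V₁/V₂ = 4.95/5.97 = 0.82915,
r · ln(z₂/z₀) = ln(z₁/z₀) ⇒ ln z₀ = (ln z₁ − r·ln z₂)/(1 − r)
ln z₀ = (3.11352 − 0.82915×5.03044) / 0.17085 = -6.1892
z₀ = exp(-6.1892) = 0.002051 m

z₀ ≈ 0.00205 m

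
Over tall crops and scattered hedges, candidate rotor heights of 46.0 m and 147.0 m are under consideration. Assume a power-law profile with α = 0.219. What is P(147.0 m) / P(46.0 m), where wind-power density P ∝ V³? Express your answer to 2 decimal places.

Speed ratio: V_B/V_A = (z_B/z_A)^α = (147.0/46.0)^0.219 = (3.1957)^0.219 = 1.28973
Power-density ratio: P_B/P_A = (V_B/V_A)³ = (1.28973)³ = 2.14534

2.15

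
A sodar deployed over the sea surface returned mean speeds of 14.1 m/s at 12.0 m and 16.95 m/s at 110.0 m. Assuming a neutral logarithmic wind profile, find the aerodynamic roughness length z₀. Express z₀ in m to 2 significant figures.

z₀ ≈ 0.00021 m

Log law: V(z) ∝ ln(z/z₀). With r = V₁/V₂ = 14.1/16.95 = 0.83186,
r · ln(z₂/z₀) = ln(z₁/z₀) ⇒ ln z₀ = (ln z₁ − r·ln z₂)/(1 − r)
ln z₀ = (2.48491 − 0.83186×4.70048) / 0.16814 = -8.4764
z₀ = exp(-8.4764) = 0.0002083 m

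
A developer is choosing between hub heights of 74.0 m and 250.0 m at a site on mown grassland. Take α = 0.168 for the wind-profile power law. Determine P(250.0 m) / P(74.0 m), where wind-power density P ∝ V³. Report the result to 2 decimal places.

1.85

Speed ratio: V_B/V_A = (z_B/z_A)^α = (250.0/74.0)^0.168 = (3.3784)^0.168 = 1.22694
Power-density ratio: P_B/P_A = (V_B/V_A)³ = (1.22694)³ = 1.84701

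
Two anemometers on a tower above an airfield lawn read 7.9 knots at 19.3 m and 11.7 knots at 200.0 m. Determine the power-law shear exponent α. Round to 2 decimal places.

Power law: V₂/V₁ = (z₂/z₁)^α ⇒ α = ln(V₂/V₁) / ln(z₂/z₁)
α = ln(11.7/7.9) / ln(200.0/19.3) = ln(1.4810) / ln(10.3627)
  = 0.39273 / 2.33821 = 0.16796

α ≈ 0.17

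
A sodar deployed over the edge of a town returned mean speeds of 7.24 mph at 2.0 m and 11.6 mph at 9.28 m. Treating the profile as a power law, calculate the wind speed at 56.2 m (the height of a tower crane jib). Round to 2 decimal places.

20.17 mph

First find α: α = ln(V₂/V₁)/ln(z₂/z₁) = ln(11.6/7.24)/ln(9.28/2.0) = 0.47138/1.53471 = 0.3071
Extrapolate from 9.28 m to 56.2 m: V₃ = 11.6 × (56.2/9.28)^0.3071 = 11.6 × 1.7388 = 20.1700 mph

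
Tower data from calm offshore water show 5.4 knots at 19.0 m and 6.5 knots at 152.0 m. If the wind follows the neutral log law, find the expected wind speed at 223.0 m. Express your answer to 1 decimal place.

6.7 knots

Log law: V ∝ ln(z/z₀). From the pair, with r = V₁/V₂ = 0.83077,
ln z₀ = (ln z₁ − r·ln z₂)/(1 − r) = (2.9444 − 0.83077×5.0239)/0.16923 = -7.2637 → z₀ = 0.0007005 m
V₃ = V₁ · ln(z₃/z₀)/ln(z₁/z₀) = 5.4 × 12.6709/10.2082 = 6.7028 knots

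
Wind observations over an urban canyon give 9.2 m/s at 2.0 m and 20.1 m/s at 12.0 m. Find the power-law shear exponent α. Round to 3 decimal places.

α ≈ 0.436

Power law: V₂/V₁ = (z₂/z₁)^α ⇒ α = ln(V₂/V₁) / ln(z₂/z₁)
α = ln(20.1/9.2) / ln(12.0/2.0) = ln(2.1848) / ln(6.0000)
  = 0.78152 / 1.79176 = 0.43617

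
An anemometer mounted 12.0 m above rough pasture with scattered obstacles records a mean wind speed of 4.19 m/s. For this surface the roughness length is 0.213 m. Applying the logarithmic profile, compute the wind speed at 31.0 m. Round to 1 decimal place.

Log law: V(z) ∝ ln(z/z₀), so V₂/V₁ = ln(z₂/z₀) / ln(z₁/z₀).
ln(31.0/0.213) = 4.9805, ln(12.0/0.213) = 4.0314
V₂ = 4.19 × 4.9805/4.0314 = 4.19 × 1.2354 = 5.1764 m/s

5.2 m/s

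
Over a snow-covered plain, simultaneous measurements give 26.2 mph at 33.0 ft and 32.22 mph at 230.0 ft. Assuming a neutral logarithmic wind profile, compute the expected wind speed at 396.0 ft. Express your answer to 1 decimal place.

Log law: V ∝ ln(z/z₀). From the pair, with r = V₁/V₂ = 0.81316,
ln z₀ = (ln z₁ − r·ln z₂)/(1 − r) = (3.4965 − 0.81316×5.4381)/0.18684 = -4.9535 → z₀ = 0.007059 ft
V₃ = V₁ · ln(z₃/z₀)/ln(z₁/z₀) = 26.2 × 10.9349/8.4500 = 33.9047 mph

33.9 mph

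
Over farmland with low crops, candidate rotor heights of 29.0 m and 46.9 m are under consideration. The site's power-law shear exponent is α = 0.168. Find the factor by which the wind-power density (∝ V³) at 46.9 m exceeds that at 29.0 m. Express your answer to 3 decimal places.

Speed ratio: V_B/V_A = (z_B/z_A)^α = (46.9/29.0)^0.168 = (1.6172)^0.168 = 1.08411
Power-density ratio: P_B/P_A = (V_B/V_A)³ = (1.08411)³ = 1.27416

1.274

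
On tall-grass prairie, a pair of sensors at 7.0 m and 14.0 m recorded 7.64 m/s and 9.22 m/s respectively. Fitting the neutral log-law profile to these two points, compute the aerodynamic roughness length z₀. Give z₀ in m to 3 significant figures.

Log law: V(z) ∝ ln(z/z₀). With r = V₁/V₂ = 7.64/9.22 = 0.82863,
r · ln(z₂/z₀) = ln(z₁/z₀) ⇒ ln z₀ = (ln z₁ − r·ln z₂)/(1 − r)
ln z₀ = (1.94591 − 0.82863×2.63906) / 0.17137 = -1.4058
z₀ = exp(-1.4058) = 0.2452 m

z₀ ≈ 0.245 m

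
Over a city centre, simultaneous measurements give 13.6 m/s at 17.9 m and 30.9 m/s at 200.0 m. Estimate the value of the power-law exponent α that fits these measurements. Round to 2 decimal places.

Power law: V₂/V₁ = (z₂/z₁)^α ⇒ α = ln(V₂/V₁) / ln(z₂/z₁)
α = ln(30.9/13.6) / ln(200.0/17.9) = ln(2.2721) / ln(11.1732)
  = 0.82069 / 2.41352 = 0.34004

α ≈ 0.34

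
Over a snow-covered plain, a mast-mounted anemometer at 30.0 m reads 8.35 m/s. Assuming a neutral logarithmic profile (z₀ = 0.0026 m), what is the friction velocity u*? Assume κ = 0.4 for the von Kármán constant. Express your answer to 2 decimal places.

u* ≈ 0.36 m/s

Log law: V(z) = (u*/κ) · ln(z/z₀) ⇒ u* = κ · V / ln(z/z₀)
u* = 0.4 × 8.35 / ln(30.0/0.0026) = 0.4 × 8.35 / 9.3534
   = 3.3400 / 9.3534 = 0.3571 m/s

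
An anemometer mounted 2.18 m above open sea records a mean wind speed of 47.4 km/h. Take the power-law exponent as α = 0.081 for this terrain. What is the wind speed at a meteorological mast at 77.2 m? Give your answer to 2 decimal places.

63.28 km/h

Power-law profile: V₂ = V₁ · (z₂/z₁)^α
V₂ = 47.4 × (77.2/2.18)^0.081 = 47.4 × (35.4128)^0.081
    = 47.4 × 1.3350 = 63.2791 km/h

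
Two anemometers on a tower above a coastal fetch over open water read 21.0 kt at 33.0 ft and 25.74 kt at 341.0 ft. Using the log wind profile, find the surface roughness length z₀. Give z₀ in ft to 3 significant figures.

z₀ ≈ 0.00106 ft

Log law: V(z) ∝ ln(z/z₀). With r = V₁/V₂ = 21.0/25.74 = 0.81585,
r · ln(z₂/z₀) = ln(z₁/z₀) ⇒ ln z₀ = (ln z₁ − r·ln z₂)/(1 − r)
ln z₀ = (3.49651 − 0.81585×5.83188) / 0.18415 = -6.8501
z₀ = exp(-6.8501) = 0.001059 ft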